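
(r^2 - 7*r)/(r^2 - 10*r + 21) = r/(r - 3)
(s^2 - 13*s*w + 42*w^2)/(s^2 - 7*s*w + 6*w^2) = (s - 7*w)/(s - w)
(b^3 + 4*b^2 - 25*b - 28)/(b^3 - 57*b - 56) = (b - 4)/(b - 8)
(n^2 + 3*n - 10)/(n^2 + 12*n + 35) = (n - 2)/(n + 7)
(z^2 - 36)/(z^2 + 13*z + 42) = (z - 6)/(z + 7)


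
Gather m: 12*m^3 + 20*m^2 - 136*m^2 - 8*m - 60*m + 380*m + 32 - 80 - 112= 12*m^3 - 116*m^2 + 312*m - 160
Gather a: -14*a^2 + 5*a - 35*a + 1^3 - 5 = -14*a^2 - 30*a - 4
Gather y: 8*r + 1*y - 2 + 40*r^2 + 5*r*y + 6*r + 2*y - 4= 40*r^2 + 14*r + y*(5*r + 3) - 6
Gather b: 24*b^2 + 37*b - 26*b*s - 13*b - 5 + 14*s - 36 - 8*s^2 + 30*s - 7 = 24*b^2 + b*(24 - 26*s) - 8*s^2 + 44*s - 48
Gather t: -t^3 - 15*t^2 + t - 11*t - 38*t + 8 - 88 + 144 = -t^3 - 15*t^2 - 48*t + 64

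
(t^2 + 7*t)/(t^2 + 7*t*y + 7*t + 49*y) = t/(t + 7*y)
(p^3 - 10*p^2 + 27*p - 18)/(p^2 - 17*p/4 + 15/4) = 4*(p^2 - 7*p + 6)/(4*p - 5)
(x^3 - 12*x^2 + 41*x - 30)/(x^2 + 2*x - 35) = (x^2 - 7*x + 6)/(x + 7)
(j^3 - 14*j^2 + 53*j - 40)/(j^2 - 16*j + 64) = (j^2 - 6*j + 5)/(j - 8)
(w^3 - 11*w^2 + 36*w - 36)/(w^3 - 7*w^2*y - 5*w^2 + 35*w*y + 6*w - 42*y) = (6 - w)/(-w + 7*y)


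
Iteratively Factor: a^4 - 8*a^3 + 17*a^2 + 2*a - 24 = (a - 3)*(a^3 - 5*a^2 + 2*a + 8) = (a - 3)*(a - 2)*(a^2 - 3*a - 4) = (a - 3)*(a - 2)*(a + 1)*(a - 4)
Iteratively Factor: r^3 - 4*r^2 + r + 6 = (r - 2)*(r^2 - 2*r - 3) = (r - 3)*(r - 2)*(r + 1)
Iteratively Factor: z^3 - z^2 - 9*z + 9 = (z - 1)*(z^2 - 9) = (z - 1)*(z + 3)*(z - 3)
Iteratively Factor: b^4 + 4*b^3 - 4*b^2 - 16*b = (b + 2)*(b^3 + 2*b^2 - 8*b) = (b - 2)*(b + 2)*(b^2 + 4*b) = b*(b - 2)*(b + 2)*(b + 4)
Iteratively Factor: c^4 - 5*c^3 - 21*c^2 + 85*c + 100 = (c + 4)*(c^3 - 9*c^2 + 15*c + 25) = (c - 5)*(c + 4)*(c^2 - 4*c - 5) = (c - 5)^2*(c + 4)*(c + 1)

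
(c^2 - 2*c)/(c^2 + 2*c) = (c - 2)/(c + 2)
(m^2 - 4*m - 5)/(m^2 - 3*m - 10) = (m + 1)/(m + 2)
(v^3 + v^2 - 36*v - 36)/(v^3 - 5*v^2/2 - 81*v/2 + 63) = 2*(v^2 - 5*v - 6)/(2*v^2 - 17*v + 21)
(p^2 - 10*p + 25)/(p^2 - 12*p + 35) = (p - 5)/(p - 7)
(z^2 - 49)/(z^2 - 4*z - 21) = (z + 7)/(z + 3)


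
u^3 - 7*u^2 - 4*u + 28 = (u - 7)*(u - 2)*(u + 2)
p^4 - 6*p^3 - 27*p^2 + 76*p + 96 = (p - 8)*(p - 3)*(p + 1)*(p + 4)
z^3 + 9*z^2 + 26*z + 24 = (z + 2)*(z + 3)*(z + 4)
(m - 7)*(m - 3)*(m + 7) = m^3 - 3*m^2 - 49*m + 147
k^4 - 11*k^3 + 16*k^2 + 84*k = k*(k - 7)*(k - 6)*(k + 2)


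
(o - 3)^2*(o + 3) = o^3 - 3*o^2 - 9*o + 27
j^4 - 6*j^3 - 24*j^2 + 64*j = j*(j - 8)*(j - 2)*(j + 4)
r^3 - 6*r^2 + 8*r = r*(r - 4)*(r - 2)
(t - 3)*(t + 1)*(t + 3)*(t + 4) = t^4 + 5*t^3 - 5*t^2 - 45*t - 36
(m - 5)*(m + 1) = m^2 - 4*m - 5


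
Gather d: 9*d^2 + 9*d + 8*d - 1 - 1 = 9*d^2 + 17*d - 2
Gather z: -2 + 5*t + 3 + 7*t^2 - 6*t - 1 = 7*t^2 - t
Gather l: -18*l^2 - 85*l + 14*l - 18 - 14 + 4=-18*l^2 - 71*l - 28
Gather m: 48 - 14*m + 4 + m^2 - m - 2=m^2 - 15*m + 50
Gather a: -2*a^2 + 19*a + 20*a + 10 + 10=-2*a^2 + 39*a + 20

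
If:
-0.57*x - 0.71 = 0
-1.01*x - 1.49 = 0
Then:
No Solution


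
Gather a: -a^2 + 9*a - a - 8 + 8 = -a^2 + 8*a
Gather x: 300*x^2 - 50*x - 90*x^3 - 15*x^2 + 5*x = -90*x^3 + 285*x^2 - 45*x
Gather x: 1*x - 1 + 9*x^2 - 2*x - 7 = 9*x^2 - x - 8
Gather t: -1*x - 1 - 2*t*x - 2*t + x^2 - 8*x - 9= t*(-2*x - 2) + x^2 - 9*x - 10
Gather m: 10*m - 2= 10*m - 2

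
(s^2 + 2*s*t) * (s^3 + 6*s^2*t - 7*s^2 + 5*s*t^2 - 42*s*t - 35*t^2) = s^5 + 8*s^4*t - 7*s^4 + 17*s^3*t^2 - 56*s^3*t + 10*s^2*t^3 - 119*s^2*t^2 - 70*s*t^3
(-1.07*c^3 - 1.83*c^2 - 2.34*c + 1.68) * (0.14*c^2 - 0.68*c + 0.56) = -0.1498*c^5 + 0.4714*c^4 + 0.3176*c^3 + 0.8016*c^2 - 2.4528*c + 0.9408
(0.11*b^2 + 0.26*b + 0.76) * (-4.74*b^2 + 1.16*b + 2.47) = -0.5214*b^4 - 1.1048*b^3 - 3.0291*b^2 + 1.5238*b + 1.8772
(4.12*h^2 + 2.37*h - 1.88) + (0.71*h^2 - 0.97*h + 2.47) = 4.83*h^2 + 1.4*h + 0.59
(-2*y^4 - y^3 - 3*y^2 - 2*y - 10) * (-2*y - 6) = 4*y^5 + 14*y^4 + 12*y^3 + 22*y^2 + 32*y + 60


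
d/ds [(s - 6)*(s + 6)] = 2*s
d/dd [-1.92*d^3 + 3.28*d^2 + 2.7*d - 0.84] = -5.76*d^2 + 6.56*d + 2.7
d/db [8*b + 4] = 8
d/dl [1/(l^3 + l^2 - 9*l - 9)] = (-3*l^2 - 2*l + 9)/(l^3 + l^2 - 9*l - 9)^2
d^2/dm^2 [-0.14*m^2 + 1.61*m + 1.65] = -0.280000000000000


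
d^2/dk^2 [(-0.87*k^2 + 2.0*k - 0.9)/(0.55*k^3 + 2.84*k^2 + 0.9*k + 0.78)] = (-0.526350000000001*k^6 + 3.63*k^5 + 18.0609*k^4 + 17.46226*k^3 - 44.959896*k^2 - 38.0682*k - 1.337256)/(0.166375*k^9 + 2.5773*k^8 + 14.12499*k^7 + 32.048954*k^6 + 30.42378*k^5 + 28.091304*k^4 + 13.69494*k^3 + 7.078968*k^2 + 1.64268*k + 0.474552)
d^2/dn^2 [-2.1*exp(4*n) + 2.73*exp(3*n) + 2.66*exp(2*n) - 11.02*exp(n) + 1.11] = (-33.6*exp(3*n) + 24.57*exp(2*n) + 10.64*exp(n) - 11.02)*exp(n)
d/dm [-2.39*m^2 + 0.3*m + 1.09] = 0.3 - 4.78*m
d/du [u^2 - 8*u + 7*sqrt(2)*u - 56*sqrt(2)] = 2*u - 8 + 7*sqrt(2)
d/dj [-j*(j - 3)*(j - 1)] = -3*j^2 + 8*j - 3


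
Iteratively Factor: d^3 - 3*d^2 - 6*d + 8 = (d - 4)*(d^2 + d - 2) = (d - 4)*(d - 1)*(d + 2)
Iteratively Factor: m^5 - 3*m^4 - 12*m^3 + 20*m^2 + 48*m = (m + 2)*(m^4 - 5*m^3 - 2*m^2 + 24*m) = m*(m + 2)*(m^3 - 5*m^2 - 2*m + 24) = m*(m + 2)^2*(m^2 - 7*m + 12) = m*(m - 3)*(m + 2)^2*(m - 4)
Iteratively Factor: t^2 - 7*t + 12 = (t - 4)*(t - 3)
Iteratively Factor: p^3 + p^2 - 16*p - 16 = (p + 4)*(p^2 - 3*p - 4) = (p - 4)*(p + 4)*(p + 1)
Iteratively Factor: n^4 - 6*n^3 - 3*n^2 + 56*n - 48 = (n - 1)*(n^3 - 5*n^2 - 8*n + 48) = (n - 1)*(n + 3)*(n^2 - 8*n + 16) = (n - 4)*(n - 1)*(n + 3)*(n - 4)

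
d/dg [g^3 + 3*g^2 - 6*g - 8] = 3*g^2 + 6*g - 6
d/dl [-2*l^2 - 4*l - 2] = -4*l - 4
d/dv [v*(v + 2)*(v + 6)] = 3*v^2 + 16*v + 12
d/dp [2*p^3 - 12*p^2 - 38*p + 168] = 6*p^2 - 24*p - 38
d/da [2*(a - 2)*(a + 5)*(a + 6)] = 6*a^2 + 36*a + 16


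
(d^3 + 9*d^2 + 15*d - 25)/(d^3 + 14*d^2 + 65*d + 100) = (d - 1)/(d + 4)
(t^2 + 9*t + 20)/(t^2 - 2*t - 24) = (t + 5)/(t - 6)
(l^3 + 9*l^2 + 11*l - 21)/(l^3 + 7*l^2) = 1 + 2/l - 3/l^2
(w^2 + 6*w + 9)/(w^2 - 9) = (w + 3)/(w - 3)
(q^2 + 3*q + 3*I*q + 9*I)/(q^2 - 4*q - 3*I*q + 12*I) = (q^2 + 3*q*(1 + I) + 9*I)/(q^2 - q*(4 + 3*I) + 12*I)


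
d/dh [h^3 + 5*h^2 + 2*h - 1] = 3*h^2 + 10*h + 2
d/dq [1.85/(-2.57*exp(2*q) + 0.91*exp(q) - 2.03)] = (9.509*exp(q) - 1.6835)*exp(q)/(2.57*exp(2*q) - 0.91*exp(q) + 2.03)^2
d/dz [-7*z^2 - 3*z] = -14*z - 3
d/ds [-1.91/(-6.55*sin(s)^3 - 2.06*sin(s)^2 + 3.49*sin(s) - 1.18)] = (-37.5315*sin(s)^2 - 7.8692*sin(s) + 6.6659)*cos(s)/(6.55*sin(s)^3 + 2.06*sin(s)^2 - 3.49*sin(s) + 1.18)^2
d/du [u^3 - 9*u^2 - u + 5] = 3*u^2 - 18*u - 1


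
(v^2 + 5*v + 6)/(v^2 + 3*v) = (v + 2)/v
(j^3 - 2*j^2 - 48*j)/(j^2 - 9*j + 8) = j*(j + 6)/(j - 1)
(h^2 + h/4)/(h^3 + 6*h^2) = (h + 1/4)/(h*(h + 6))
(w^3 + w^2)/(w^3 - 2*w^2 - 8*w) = w*(w + 1)/(w^2 - 2*w - 8)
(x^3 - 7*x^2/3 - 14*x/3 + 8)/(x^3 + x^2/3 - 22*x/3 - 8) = (3*x - 4)/(3*x + 4)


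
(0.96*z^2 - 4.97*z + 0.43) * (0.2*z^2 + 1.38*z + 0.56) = 0.192*z^4 + 0.3308*z^3 - 6.235*z^2 - 2.1898*z + 0.2408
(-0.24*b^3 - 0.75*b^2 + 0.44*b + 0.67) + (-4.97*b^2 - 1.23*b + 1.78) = -0.24*b^3 - 5.72*b^2 - 0.79*b + 2.45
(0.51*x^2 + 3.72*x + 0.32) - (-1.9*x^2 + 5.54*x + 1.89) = 2.41*x^2 - 1.82*x - 1.57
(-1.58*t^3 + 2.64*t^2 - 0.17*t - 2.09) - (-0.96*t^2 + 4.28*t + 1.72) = -1.58*t^3 + 3.6*t^2 - 4.45*t - 3.81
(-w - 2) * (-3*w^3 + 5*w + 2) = 3*w^4 + 6*w^3 - 5*w^2 - 12*w - 4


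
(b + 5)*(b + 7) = b^2 + 12*b + 35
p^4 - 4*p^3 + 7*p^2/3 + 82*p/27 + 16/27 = (p - 8/3)*(p - 2)*(p + 1/3)^2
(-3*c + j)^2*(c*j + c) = 9*c^3*j + 9*c^3 - 6*c^2*j^2 - 6*c^2*j + c*j^3 + c*j^2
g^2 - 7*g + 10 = (g - 5)*(g - 2)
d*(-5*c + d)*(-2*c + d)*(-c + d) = -10*c^3*d + 17*c^2*d^2 - 8*c*d^3 + d^4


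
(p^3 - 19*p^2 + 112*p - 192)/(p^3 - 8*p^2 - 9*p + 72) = (p - 8)/(p + 3)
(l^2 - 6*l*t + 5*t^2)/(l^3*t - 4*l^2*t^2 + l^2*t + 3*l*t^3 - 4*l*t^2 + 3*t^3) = (-l + 5*t)/(t*(-l^2 + 3*l*t - l + 3*t))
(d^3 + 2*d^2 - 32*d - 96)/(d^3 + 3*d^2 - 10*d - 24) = (d^2 - 2*d - 24)/(d^2 - d - 6)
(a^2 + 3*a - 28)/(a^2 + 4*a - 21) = (a - 4)/(a - 3)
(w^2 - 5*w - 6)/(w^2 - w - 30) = (w + 1)/(w + 5)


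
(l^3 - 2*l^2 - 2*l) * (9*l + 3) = 9*l^4 - 15*l^3 - 24*l^2 - 6*l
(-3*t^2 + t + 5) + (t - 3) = -3*t^2 + 2*t + 2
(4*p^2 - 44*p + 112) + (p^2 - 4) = 5*p^2 - 44*p + 108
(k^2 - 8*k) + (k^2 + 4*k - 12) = 2*k^2 - 4*k - 12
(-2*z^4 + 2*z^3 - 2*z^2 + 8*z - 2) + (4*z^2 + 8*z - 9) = -2*z^4 + 2*z^3 + 2*z^2 + 16*z - 11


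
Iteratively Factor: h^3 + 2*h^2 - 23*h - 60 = (h - 5)*(h^2 + 7*h + 12) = (h - 5)*(h + 3)*(h + 4)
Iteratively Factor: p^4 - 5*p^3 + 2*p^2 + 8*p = (p - 4)*(p^3 - p^2 - 2*p) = (p - 4)*(p + 1)*(p^2 - 2*p) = (p - 4)*(p - 2)*(p + 1)*(p)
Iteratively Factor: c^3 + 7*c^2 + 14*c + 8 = (c + 2)*(c^2 + 5*c + 4) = (c + 2)*(c + 4)*(c + 1)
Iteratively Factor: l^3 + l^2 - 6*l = (l - 2)*(l^2 + 3*l) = l*(l - 2)*(l + 3)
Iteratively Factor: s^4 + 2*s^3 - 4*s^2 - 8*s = (s + 2)*(s^3 - 4*s) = (s + 2)^2*(s^2 - 2*s) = s*(s + 2)^2*(s - 2)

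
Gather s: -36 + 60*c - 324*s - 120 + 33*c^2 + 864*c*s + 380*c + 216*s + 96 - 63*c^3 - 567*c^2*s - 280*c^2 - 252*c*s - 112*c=-63*c^3 - 247*c^2 + 328*c + s*(-567*c^2 + 612*c - 108) - 60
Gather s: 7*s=7*s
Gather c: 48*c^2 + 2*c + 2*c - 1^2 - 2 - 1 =48*c^2 + 4*c - 4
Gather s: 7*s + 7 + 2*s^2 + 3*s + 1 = 2*s^2 + 10*s + 8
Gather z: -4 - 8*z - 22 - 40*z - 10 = -48*z - 36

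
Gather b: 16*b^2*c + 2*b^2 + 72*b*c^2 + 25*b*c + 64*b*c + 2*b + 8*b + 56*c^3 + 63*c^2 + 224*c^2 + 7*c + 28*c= b^2*(16*c + 2) + b*(72*c^2 + 89*c + 10) + 56*c^3 + 287*c^2 + 35*c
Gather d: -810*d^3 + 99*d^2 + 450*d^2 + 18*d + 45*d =-810*d^3 + 549*d^2 + 63*d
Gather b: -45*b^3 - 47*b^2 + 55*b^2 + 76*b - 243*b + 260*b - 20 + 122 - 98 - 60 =-45*b^3 + 8*b^2 + 93*b - 56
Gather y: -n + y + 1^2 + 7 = -n + y + 8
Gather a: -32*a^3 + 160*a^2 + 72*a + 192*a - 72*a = -32*a^3 + 160*a^2 + 192*a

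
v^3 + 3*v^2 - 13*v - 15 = (v - 3)*(v + 1)*(v + 5)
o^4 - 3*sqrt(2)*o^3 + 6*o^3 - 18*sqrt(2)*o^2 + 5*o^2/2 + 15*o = o*(o + 6)*(o - 5*sqrt(2)/2)*(o - sqrt(2)/2)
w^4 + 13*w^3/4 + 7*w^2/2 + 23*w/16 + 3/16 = (w + 1/4)*(w + 1/2)*(w + 1)*(w + 3/2)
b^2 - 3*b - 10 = (b - 5)*(b + 2)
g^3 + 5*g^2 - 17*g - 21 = (g - 3)*(g + 1)*(g + 7)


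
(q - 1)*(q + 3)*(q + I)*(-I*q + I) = -I*q^4 + q^3 - I*q^3 + q^2 + 5*I*q^2 - 5*q - 3*I*q + 3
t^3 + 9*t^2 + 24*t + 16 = (t + 1)*(t + 4)^2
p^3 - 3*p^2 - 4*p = p*(p - 4)*(p + 1)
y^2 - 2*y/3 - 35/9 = (y - 7/3)*(y + 5/3)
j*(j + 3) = j^2 + 3*j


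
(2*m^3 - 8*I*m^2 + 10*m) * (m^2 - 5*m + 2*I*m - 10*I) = 2*m^5 - 10*m^4 - 4*I*m^4 + 26*m^3 + 20*I*m^3 - 130*m^2 + 20*I*m^2 - 100*I*m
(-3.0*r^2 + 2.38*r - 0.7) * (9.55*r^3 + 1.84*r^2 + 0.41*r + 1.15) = -28.65*r^5 + 17.209*r^4 - 3.5358*r^3 - 3.7622*r^2 + 2.45*r - 0.805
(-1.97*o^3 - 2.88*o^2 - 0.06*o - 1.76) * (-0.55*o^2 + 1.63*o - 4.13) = 1.0835*o^5 - 1.6271*o^4 + 3.4747*o^3 + 12.7646*o^2 - 2.621*o + 7.2688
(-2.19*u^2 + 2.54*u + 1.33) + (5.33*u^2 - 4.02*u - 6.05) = 3.14*u^2 - 1.48*u - 4.72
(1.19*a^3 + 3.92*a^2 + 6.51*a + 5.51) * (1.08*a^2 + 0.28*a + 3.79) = 1.2852*a^5 + 4.5668*a^4 + 12.6385*a^3 + 22.6304*a^2 + 26.2157*a + 20.8829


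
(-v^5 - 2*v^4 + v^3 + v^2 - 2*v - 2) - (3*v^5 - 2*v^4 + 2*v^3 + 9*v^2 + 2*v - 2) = -4*v^5 - v^3 - 8*v^2 - 4*v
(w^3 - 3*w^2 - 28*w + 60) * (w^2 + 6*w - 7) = w^5 + 3*w^4 - 53*w^3 - 87*w^2 + 556*w - 420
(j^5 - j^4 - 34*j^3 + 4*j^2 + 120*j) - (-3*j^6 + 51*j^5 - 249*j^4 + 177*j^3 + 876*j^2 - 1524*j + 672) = 3*j^6 - 50*j^5 + 248*j^4 - 211*j^3 - 872*j^2 + 1644*j - 672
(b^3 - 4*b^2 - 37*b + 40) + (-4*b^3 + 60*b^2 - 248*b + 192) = -3*b^3 + 56*b^2 - 285*b + 232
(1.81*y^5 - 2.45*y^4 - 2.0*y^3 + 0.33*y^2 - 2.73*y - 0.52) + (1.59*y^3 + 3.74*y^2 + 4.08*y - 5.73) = 1.81*y^5 - 2.45*y^4 - 0.41*y^3 + 4.07*y^2 + 1.35*y - 6.25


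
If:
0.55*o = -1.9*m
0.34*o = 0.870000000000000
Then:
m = -0.74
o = 2.56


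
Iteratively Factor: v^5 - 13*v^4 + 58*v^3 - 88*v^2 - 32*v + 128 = (v - 4)*(v^4 - 9*v^3 + 22*v^2 - 32) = (v - 4)*(v + 1)*(v^3 - 10*v^2 + 32*v - 32) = (v - 4)^2*(v + 1)*(v^2 - 6*v + 8) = (v - 4)^3*(v + 1)*(v - 2)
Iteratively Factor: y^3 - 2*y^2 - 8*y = (y - 4)*(y^2 + 2*y) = (y - 4)*(y + 2)*(y)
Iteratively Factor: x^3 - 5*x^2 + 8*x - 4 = (x - 1)*(x^2 - 4*x + 4) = (x - 2)*(x - 1)*(x - 2)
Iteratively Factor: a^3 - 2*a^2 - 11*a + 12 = (a - 1)*(a^2 - a - 12) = (a - 1)*(a + 3)*(a - 4)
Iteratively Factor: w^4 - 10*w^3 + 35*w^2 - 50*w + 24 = (w - 2)*(w^3 - 8*w^2 + 19*w - 12) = (w - 3)*(w - 2)*(w^2 - 5*w + 4) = (w - 3)*(w - 2)*(w - 1)*(w - 4)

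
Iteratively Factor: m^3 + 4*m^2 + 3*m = (m + 1)*(m^2 + 3*m) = m*(m + 1)*(m + 3)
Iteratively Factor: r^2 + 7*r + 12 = (r + 3)*(r + 4)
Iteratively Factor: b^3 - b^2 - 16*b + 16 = (b - 1)*(b^2 - 16) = (b - 4)*(b - 1)*(b + 4)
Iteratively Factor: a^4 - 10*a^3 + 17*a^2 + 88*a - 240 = (a + 3)*(a^3 - 13*a^2 + 56*a - 80) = (a - 4)*(a + 3)*(a^2 - 9*a + 20) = (a - 4)^2*(a + 3)*(a - 5)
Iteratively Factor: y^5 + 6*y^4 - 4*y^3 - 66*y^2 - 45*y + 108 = (y + 3)*(y^4 + 3*y^3 - 13*y^2 - 27*y + 36) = (y - 1)*(y + 3)*(y^3 + 4*y^2 - 9*y - 36) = (y - 3)*(y - 1)*(y + 3)*(y^2 + 7*y + 12) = (y - 3)*(y - 1)*(y + 3)^2*(y + 4)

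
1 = 1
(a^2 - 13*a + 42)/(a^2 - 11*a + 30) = (a - 7)/(a - 5)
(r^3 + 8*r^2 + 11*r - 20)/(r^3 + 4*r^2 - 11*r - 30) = (r^2 + 3*r - 4)/(r^2 - r - 6)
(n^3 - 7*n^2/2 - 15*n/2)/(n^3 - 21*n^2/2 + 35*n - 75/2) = n*(2*n + 3)/(2*n^2 - 11*n + 15)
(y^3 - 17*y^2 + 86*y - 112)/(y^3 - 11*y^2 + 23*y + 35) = (y^2 - 10*y + 16)/(y^2 - 4*y - 5)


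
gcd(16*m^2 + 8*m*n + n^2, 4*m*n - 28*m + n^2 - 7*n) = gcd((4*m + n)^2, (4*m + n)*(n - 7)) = 4*m + n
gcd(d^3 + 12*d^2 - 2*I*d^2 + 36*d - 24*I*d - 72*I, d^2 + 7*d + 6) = d + 6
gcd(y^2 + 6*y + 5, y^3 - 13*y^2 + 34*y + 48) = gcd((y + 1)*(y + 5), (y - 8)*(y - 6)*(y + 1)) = y + 1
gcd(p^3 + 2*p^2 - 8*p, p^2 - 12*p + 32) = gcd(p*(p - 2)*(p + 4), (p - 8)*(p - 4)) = 1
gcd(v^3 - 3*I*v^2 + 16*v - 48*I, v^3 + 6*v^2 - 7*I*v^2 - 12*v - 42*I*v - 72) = v^2 - 7*I*v - 12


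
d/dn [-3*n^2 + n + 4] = 1 - 6*n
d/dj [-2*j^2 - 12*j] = -4*j - 12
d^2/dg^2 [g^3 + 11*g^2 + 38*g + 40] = 6*g + 22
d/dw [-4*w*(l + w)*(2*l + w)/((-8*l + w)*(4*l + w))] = 4*(64*l^4 + 192*l^3*w + 110*l^2*w^2 + 8*l*w^3 - w^4)/(1024*l^4 + 256*l^3*w - 48*l^2*w^2 - 8*l*w^3 + w^4)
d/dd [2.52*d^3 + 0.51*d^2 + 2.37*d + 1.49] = 7.56*d^2 + 1.02*d + 2.37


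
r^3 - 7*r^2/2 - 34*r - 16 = (r - 8)*(r + 1/2)*(r + 4)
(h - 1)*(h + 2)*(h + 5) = h^3 + 6*h^2 + 3*h - 10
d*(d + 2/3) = d^2 + 2*d/3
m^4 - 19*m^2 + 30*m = m*(m - 3)*(m - 2)*(m + 5)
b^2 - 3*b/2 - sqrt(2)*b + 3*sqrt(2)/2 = (b - 3/2)*(b - sqrt(2))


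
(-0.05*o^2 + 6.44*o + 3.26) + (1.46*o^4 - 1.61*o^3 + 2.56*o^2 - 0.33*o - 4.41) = 1.46*o^4 - 1.61*o^3 + 2.51*o^2 + 6.11*o - 1.15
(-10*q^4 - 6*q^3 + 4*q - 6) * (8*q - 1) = -80*q^5 - 38*q^4 + 6*q^3 + 32*q^2 - 52*q + 6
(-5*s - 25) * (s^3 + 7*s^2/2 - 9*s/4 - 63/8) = -5*s^4 - 85*s^3/2 - 305*s^2/4 + 765*s/8 + 1575/8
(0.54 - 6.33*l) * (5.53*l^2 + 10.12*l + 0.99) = -35.0049*l^3 - 61.0734*l^2 - 0.8019*l + 0.5346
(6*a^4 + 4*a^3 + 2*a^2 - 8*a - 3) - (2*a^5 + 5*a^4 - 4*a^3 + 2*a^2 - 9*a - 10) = -2*a^5 + a^4 + 8*a^3 + a + 7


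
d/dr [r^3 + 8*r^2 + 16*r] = 3*r^2 + 16*r + 16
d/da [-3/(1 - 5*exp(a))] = -15*exp(a)/(5*exp(a) - 1)^2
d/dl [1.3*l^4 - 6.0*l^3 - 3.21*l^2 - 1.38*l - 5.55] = 5.2*l^3 - 18.0*l^2 - 6.42*l - 1.38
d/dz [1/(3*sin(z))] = -cos(z)/(3*sin(z)^2)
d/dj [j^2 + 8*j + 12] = 2*j + 8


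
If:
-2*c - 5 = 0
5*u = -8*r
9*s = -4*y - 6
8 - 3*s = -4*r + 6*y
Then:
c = -5/2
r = 7*y/6 - 5/2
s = -4*y/9 - 2/3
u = 4 - 28*y/15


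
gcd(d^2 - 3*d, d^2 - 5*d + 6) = d - 3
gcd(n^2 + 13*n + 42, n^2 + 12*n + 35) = n + 7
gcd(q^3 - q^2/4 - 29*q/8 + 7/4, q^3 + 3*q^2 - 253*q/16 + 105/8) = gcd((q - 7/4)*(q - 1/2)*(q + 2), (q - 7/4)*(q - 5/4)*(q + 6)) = q - 7/4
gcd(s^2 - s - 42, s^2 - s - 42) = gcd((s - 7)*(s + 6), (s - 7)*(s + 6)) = s^2 - s - 42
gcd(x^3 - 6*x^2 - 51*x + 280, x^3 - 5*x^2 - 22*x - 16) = x - 8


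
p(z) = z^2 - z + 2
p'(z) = 2*z - 1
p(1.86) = 3.60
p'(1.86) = 2.72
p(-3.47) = 17.51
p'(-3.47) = -7.94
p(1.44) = 2.63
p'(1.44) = 1.88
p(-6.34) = 48.54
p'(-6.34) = -13.68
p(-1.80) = 7.04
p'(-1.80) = -4.60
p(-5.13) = 33.45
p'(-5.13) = -11.26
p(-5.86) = 42.20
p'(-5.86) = -12.72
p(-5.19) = 34.13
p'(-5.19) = -11.38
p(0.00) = 2.00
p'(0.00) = -1.00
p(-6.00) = 44.00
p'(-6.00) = -13.00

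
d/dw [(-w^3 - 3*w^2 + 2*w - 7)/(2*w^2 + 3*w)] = (-2*w^4 - 6*w^3 - 13*w^2 + 28*w + 21)/(w^2*(4*w^2 + 12*w + 9))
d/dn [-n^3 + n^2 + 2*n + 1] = -3*n^2 + 2*n + 2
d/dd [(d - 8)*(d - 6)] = 2*d - 14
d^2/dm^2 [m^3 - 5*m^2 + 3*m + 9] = 6*m - 10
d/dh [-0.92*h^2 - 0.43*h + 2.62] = -1.84*h - 0.43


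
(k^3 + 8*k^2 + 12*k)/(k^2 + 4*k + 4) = k*(k + 6)/(k + 2)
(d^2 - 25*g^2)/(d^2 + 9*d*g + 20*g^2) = (d - 5*g)/(d + 4*g)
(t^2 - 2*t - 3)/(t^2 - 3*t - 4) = (t - 3)/(t - 4)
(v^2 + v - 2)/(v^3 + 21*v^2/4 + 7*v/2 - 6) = 4*(v - 1)/(4*v^2 + 13*v - 12)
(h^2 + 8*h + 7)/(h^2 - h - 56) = (h + 1)/(h - 8)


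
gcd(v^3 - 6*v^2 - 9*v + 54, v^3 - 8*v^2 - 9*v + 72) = v^2 - 9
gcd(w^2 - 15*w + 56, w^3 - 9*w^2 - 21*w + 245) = w - 7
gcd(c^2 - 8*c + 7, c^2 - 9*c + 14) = c - 7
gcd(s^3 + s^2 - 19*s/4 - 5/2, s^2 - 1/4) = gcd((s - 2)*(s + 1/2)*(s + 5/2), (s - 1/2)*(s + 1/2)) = s + 1/2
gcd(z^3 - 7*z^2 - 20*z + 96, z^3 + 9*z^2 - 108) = z - 3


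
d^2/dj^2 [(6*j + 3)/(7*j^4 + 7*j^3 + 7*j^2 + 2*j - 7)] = 6*(588*j^7 + 1274*j^6 + 1323*j^5 + 945*j^4 + 1470*j^3 + 1071*j^2 + 483*j + 81)/(343*j^12 + 1029*j^11 + 2058*j^10 + 2695*j^9 + 1617*j^8 - 147*j^7 - 2072*j^6 - 2268*j^5 - 504*j^4 + 449*j^3 + 945*j^2 + 294*j - 343)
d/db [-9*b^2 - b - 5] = -18*b - 1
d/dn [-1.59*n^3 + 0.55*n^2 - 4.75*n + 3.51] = -4.77*n^2 + 1.1*n - 4.75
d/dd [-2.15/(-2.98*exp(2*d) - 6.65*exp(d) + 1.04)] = (-12.814*exp(d) - 14.2975)*exp(d)/(2.98*exp(2*d) + 6.65*exp(d) - 1.04)^2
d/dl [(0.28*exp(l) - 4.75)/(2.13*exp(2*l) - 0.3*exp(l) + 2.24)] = (-0.5964*exp(2*l) + 20.235*exp(l) - 0.7978)*exp(l)/(4.5369*exp(4*l) - 1.278*exp(3*l) + 9.6324*exp(2*l) - 1.344*exp(l) + 5.0176)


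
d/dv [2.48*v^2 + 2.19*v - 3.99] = 4.96*v + 2.19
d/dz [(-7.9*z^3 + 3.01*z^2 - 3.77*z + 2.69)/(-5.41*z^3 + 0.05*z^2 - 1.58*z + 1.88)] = (15.8891*z^4 - 15.8274*z^3 - 5.4646*z^2 + 11.0486*z - 2.8374)/(29.2681*z^6 - 0.541*z^5 + 17.0981*z^4 - 20.4996*z^3 + 2.6844*z^2 - 5.9408*z + 3.5344)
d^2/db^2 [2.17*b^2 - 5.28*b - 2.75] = 4.34000000000000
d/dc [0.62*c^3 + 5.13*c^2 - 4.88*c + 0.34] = 1.86*c^2 + 10.26*c - 4.88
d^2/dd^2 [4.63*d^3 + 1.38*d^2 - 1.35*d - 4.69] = 27.78*d + 2.76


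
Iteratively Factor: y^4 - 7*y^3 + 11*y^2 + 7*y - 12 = (y - 4)*(y^3 - 3*y^2 - y + 3) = (y - 4)*(y - 1)*(y^2 - 2*y - 3) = (y - 4)*(y - 1)*(y + 1)*(y - 3)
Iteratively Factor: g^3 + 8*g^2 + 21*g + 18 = (g + 2)*(g^2 + 6*g + 9) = (g + 2)*(g + 3)*(g + 3)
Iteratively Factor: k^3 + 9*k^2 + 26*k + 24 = (k + 3)*(k^2 + 6*k + 8) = (k + 3)*(k + 4)*(k + 2)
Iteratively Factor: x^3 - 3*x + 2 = (x - 1)*(x^2 + x - 2) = (x - 1)*(x + 2)*(x - 1)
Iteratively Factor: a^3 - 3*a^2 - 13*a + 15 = (a - 5)*(a^2 + 2*a - 3) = (a - 5)*(a - 1)*(a + 3)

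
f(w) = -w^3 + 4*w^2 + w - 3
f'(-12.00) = -527.00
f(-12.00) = 2289.00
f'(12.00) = -335.00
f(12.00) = -1143.00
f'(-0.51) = -3.86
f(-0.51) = -2.34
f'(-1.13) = -11.87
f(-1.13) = 2.42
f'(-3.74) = -70.88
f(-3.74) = 101.52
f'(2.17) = 4.23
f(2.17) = 7.79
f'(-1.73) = -21.82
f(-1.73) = 12.42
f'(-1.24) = -13.53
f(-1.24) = 3.82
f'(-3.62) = -67.27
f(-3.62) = 93.24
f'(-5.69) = -141.65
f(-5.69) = 305.03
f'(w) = -3*w^2 + 8*w + 1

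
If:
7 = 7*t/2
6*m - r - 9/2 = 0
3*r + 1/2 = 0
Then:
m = 13/18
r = -1/6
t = 2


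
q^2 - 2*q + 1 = (q - 1)^2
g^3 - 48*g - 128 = (g - 8)*(g + 4)^2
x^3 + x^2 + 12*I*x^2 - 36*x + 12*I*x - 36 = (x + 1)*(x + 6*I)^2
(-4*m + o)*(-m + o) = 4*m^2 - 5*m*o + o^2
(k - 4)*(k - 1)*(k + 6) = k^3 + k^2 - 26*k + 24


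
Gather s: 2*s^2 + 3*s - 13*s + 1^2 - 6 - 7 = 2*s^2 - 10*s - 12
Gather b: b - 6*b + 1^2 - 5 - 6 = -5*b - 10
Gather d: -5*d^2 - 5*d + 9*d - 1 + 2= -5*d^2 + 4*d + 1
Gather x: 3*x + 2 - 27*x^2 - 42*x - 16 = -27*x^2 - 39*x - 14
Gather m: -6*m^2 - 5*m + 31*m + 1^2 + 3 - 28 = -6*m^2 + 26*m - 24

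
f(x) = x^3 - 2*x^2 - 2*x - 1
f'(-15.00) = 733.00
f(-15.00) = -3796.00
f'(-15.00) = 733.00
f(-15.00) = -3796.00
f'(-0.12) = -1.48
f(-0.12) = -0.79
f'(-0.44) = 0.34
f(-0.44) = -0.59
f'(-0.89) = 3.94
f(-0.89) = -1.51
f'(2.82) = 10.58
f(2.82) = -0.12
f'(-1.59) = 11.94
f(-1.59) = -6.90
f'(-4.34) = 71.87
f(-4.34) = -111.74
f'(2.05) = 2.41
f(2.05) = -4.89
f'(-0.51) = 0.82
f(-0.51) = -0.63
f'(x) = 3*x^2 - 4*x - 2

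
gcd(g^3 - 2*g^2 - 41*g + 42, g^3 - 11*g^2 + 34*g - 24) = g - 1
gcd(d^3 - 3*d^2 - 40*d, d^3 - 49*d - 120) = d^2 - 3*d - 40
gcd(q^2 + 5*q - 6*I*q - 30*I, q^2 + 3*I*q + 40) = 1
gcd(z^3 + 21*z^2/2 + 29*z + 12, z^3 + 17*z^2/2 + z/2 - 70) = z + 4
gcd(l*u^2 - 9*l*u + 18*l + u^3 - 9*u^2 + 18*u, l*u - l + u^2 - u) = l + u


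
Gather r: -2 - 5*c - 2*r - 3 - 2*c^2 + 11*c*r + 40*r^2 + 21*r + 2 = -2*c^2 - 5*c + 40*r^2 + r*(11*c + 19) - 3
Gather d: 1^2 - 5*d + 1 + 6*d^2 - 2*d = 6*d^2 - 7*d + 2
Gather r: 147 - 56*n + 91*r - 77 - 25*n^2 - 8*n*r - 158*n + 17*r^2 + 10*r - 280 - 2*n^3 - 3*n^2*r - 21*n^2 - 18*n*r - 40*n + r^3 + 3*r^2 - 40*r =-2*n^3 - 46*n^2 - 254*n + r^3 + 20*r^2 + r*(-3*n^2 - 26*n + 61) - 210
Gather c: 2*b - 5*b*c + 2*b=-5*b*c + 4*b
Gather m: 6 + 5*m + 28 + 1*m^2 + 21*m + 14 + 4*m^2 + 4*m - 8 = 5*m^2 + 30*m + 40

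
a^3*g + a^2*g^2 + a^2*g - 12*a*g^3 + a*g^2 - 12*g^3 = (a - 3*g)*(a + 4*g)*(a*g + g)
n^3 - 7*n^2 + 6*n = n*(n - 6)*(n - 1)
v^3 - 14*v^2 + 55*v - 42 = (v - 7)*(v - 6)*(v - 1)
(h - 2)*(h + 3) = h^2 + h - 6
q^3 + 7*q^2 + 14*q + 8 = (q + 1)*(q + 2)*(q + 4)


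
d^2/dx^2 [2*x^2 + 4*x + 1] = 4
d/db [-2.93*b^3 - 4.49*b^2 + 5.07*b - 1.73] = -8.79*b^2 - 8.98*b + 5.07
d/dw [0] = 0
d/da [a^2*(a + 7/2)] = a*(3*a + 7)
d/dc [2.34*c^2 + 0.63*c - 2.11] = 4.68*c + 0.63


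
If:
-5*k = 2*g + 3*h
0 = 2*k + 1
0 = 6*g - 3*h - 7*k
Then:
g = -1/8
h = 11/12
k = -1/2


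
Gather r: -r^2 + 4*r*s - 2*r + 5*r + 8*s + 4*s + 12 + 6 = -r^2 + r*(4*s + 3) + 12*s + 18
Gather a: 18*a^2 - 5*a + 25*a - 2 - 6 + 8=18*a^2 + 20*a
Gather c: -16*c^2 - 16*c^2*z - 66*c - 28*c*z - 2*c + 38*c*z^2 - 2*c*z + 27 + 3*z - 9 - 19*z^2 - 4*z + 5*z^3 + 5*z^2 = c^2*(-16*z - 16) + c*(38*z^2 - 30*z - 68) + 5*z^3 - 14*z^2 - z + 18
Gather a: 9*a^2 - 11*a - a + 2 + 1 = 9*a^2 - 12*a + 3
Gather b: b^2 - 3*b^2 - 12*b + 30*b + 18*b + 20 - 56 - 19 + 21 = -2*b^2 + 36*b - 34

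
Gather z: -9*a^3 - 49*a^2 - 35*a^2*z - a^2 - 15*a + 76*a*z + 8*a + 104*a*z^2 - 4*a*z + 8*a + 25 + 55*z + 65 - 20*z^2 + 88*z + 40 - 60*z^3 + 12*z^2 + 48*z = -9*a^3 - 50*a^2 + a - 60*z^3 + z^2*(104*a - 8) + z*(-35*a^2 + 72*a + 191) + 130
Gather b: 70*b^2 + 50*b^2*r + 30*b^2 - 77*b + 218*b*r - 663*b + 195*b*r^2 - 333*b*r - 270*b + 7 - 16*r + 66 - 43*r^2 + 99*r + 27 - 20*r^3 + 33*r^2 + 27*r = b^2*(50*r + 100) + b*(195*r^2 - 115*r - 1010) - 20*r^3 - 10*r^2 + 110*r + 100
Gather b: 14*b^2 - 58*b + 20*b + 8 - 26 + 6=14*b^2 - 38*b - 12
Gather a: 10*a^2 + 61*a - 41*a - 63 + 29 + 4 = 10*a^2 + 20*a - 30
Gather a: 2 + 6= 8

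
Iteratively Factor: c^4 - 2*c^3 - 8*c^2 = (c - 4)*(c^3 + 2*c^2) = c*(c - 4)*(c^2 + 2*c) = c*(c - 4)*(c + 2)*(c)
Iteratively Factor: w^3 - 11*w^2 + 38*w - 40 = (w - 4)*(w^2 - 7*w + 10) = (w - 4)*(w - 2)*(w - 5)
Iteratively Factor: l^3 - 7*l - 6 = (l + 2)*(l^2 - 2*l - 3) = (l - 3)*(l + 2)*(l + 1)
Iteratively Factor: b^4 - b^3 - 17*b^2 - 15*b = (b + 3)*(b^3 - 4*b^2 - 5*b) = (b - 5)*(b + 3)*(b^2 + b) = b*(b - 5)*(b + 3)*(b + 1)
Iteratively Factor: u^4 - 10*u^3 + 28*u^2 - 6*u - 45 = (u - 5)*(u^3 - 5*u^2 + 3*u + 9) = (u - 5)*(u - 3)*(u^2 - 2*u - 3) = (u - 5)*(u - 3)^2*(u + 1)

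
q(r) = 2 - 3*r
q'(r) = -3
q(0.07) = 1.79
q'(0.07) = -3.00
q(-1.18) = 5.54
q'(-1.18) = -3.00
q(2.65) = -5.95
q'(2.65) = -3.00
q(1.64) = -2.92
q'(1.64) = -3.00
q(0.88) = -0.64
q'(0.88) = -3.00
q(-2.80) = 10.40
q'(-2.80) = -3.00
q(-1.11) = 5.33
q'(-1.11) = -3.00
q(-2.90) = 10.70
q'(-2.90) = -3.00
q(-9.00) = 29.00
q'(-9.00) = -3.00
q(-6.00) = 20.00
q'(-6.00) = -3.00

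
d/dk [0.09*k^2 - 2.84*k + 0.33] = 0.18*k - 2.84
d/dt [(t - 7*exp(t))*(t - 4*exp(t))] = -11*t*exp(t) + 2*t + 56*exp(2*t) - 11*exp(t)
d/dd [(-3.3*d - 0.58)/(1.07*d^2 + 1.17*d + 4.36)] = (3.531*d^2 + 1.2412*d - 13.7094)/(1.1449*d^4 + 2.5038*d^3 + 10.6993*d^2 + 10.2024*d + 19.0096)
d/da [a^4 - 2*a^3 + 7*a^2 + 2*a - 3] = 4*a^3 - 6*a^2 + 14*a + 2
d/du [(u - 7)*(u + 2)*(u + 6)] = 3*u^2 + 2*u - 44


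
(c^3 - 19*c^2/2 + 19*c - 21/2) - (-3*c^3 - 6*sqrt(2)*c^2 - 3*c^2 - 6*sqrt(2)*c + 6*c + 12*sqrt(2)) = 4*c^3 - 13*c^2/2 + 6*sqrt(2)*c^2 + 6*sqrt(2)*c + 13*c - 12*sqrt(2) - 21/2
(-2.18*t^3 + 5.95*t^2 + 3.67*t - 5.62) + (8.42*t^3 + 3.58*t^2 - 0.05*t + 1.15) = 6.24*t^3 + 9.53*t^2 + 3.62*t - 4.47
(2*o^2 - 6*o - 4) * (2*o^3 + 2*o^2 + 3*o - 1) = 4*o^5 - 8*o^4 - 14*o^3 - 28*o^2 - 6*o + 4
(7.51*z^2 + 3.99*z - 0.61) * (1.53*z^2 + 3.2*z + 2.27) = 11.4903*z^4 + 30.1367*z^3 + 28.8824*z^2 + 7.1053*z - 1.3847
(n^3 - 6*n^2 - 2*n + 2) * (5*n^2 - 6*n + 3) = 5*n^5 - 36*n^4 + 29*n^3 + 4*n^2 - 18*n + 6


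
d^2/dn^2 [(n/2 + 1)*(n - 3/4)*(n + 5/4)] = 3*n + 5/2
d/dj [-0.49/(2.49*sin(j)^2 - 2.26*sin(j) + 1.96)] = (2.4402*sin(j) - 1.1074)*cos(j)/(2.49*sin(j)^2 - 2.26*sin(j) + 1.96)^2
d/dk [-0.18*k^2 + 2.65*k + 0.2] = 2.65 - 0.36*k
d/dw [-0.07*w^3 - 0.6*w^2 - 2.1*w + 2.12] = -0.21*w^2 - 1.2*w - 2.1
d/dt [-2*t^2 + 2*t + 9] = 2 - 4*t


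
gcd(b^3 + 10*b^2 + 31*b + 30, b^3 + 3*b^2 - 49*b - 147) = b + 3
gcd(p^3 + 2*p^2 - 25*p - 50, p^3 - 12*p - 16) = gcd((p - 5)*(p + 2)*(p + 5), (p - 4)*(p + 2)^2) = p + 2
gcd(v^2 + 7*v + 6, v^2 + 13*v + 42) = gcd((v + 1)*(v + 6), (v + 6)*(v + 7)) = v + 6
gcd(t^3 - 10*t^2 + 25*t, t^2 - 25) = t - 5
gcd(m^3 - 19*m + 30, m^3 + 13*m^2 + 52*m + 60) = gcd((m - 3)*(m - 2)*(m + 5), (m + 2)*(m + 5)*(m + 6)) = m + 5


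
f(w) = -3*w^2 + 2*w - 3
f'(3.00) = -16.00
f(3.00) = -24.00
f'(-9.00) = 56.00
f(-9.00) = -264.00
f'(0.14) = 1.16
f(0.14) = -2.78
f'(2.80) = -14.80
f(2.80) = -20.92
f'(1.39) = -6.34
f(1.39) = -6.02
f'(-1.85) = 13.10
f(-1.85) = -16.97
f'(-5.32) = 33.92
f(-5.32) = -98.55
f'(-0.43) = 4.58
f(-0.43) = -4.41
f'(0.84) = -3.04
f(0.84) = -3.44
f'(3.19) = -17.14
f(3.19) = -27.15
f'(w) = 2 - 6*w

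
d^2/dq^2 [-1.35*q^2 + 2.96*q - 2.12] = -2.70000000000000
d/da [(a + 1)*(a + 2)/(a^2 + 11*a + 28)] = 2*(4*a^2 + 26*a + 31)/(a^4 + 22*a^3 + 177*a^2 + 616*a + 784)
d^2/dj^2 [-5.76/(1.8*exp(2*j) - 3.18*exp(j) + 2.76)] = (-5.76*(3.6*exp(j) - 3.18)*(7.2*exp(j) - 6.36)*exp(j) + (41.472*exp(j) - 18.3168)*(1.8*exp(2*j) - 3.18*exp(j) + 2.76))*exp(j)/(1.8*exp(2*j) - 3.18*exp(j) + 2.76)^3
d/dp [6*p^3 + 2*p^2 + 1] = 2*p*(9*p + 2)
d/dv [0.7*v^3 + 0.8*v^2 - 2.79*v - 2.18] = 2.1*v^2 + 1.6*v - 2.79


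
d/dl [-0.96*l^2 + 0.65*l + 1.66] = 0.65 - 1.92*l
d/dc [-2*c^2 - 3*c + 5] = -4*c - 3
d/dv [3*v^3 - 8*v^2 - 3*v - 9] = 9*v^2 - 16*v - 3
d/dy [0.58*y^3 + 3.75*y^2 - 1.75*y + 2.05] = 1.74*y^2 + 7.5*y - 1.75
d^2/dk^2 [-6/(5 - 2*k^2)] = 24*(6*k^2 + 5)/(2*k^2 - 5)^3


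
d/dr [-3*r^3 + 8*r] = 8 - 9*r^2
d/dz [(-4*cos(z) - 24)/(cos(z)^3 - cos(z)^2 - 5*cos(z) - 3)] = 4*(-15*cos(z) - cos(2*z) + 26)*sin(z)/((cos(z) - 3)^2*(cos(z) + 1)^3)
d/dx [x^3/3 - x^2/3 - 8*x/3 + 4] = x^2 - 2*x/3 - 8/3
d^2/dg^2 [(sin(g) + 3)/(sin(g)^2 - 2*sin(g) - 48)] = (sin(g)^5 + 14*sin(g)^4 + 268*sin(g)^3 + 474*sin(g)^2 + 1764*sin(g) - 120)/(-sin(g)^2 + 2*sin(g) + 48)^3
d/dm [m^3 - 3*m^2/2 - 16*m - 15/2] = 3*m^2 - 3*m - 16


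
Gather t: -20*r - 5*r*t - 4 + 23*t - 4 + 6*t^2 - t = -20*r + 6*t^2 + t*(22 - 5*r) - 8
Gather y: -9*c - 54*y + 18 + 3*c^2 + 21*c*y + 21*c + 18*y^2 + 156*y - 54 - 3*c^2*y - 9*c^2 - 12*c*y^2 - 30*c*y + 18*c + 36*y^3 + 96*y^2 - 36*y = -6*c^2 + 30*c + 36*y^3 + y^2*(114 - 12*c) + y*(-3*c^2 - 9*c + 66) - 36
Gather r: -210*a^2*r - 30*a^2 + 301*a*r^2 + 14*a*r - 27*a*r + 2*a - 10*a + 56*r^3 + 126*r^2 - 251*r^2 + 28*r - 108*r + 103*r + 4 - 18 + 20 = -30*a^2 - 8*a + 56*r^3 + r^2*(301*a - 125) + r*(-210*a^2 - 13*a + 23) + 6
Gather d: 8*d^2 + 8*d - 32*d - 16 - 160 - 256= 8*d^2 - 24*d - 432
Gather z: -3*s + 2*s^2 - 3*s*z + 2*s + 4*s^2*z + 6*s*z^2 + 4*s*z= 2*s^2 + 6*s*z^2 - s + z*(4*s^2 + s)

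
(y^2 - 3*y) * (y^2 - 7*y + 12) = y^4 - 10*y^3 + 33*y^2 - 36*y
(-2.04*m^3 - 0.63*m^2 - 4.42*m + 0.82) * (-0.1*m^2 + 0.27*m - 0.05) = 0.204*m^5 - 0.4878*m^4 + 0.3739*m^3 - 1.2439*m^2 + 0.4424*m - 0.041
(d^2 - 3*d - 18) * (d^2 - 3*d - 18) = d^4 - 6*d^3 - 27*d^2 + 108*d + 324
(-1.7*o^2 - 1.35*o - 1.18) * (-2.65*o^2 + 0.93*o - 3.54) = 4.505*o^4 + 1.9965*o^3 + 7.8895*o^2 + 3.6816*o + 4.1772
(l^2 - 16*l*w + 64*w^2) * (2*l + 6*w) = 2*l^3 - 26*l^2*w + 32*l*w^2 + 384*w^3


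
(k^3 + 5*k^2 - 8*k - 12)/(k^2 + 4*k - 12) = k + 1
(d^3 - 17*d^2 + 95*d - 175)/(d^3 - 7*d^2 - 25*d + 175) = (d - 5)/(d + 5)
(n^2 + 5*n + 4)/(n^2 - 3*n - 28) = (n + 1)/(n - 7)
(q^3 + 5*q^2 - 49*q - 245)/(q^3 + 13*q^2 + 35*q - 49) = (q^2 - 2*q - 35)/(q^2 + 6*q - 7)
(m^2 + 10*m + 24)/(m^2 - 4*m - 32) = (m + 6)/(m - 8)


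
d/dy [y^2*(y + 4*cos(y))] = y*(-4*y*sin(y) + 3*y + 8*cos(y))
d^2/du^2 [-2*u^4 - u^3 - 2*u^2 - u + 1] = -24*u^2 - 6*u - 4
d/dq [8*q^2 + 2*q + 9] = 16*q + 2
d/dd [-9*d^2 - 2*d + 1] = -18*d - 2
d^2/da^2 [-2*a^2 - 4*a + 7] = -4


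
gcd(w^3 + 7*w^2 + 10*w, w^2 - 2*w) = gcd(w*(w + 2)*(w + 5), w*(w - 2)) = w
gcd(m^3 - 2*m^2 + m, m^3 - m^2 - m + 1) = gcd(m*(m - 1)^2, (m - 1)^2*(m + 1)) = m^2 - 2*m + 1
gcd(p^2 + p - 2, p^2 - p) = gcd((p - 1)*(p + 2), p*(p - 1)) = p - 1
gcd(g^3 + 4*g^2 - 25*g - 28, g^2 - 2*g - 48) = 1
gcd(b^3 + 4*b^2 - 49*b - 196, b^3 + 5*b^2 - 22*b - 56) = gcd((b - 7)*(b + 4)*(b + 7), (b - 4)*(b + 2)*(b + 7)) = b + 7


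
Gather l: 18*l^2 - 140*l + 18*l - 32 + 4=18*l^2 - 122*l - 28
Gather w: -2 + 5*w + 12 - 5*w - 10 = 0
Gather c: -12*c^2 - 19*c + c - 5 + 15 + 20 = -12*c^2 - 18*c + 30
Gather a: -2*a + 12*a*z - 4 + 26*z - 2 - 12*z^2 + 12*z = a*(12*z - 2) - 12*z^2 + 38*z - 6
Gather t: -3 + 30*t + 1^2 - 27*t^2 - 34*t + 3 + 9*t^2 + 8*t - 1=-18*t^2 + 4*t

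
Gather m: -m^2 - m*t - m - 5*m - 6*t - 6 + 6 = -m^2 + m*(-t - 6) - 6*t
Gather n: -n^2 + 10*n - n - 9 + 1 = -n^2 + 9*n - 8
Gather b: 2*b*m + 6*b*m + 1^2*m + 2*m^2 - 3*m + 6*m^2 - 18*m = 8*b*m + 8*m^2 - 20*m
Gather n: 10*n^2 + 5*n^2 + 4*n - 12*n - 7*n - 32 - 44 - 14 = 15*n^2 - 15*n - 90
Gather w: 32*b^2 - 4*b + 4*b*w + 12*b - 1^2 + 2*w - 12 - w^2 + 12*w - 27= 32*b^2 + 8*b - w^2 + w*(4*b + 14) - 40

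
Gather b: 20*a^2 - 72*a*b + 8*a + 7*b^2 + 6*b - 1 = 20*a^2 + 8*a + 7*b^2 + b*(6 - 72*a) - 1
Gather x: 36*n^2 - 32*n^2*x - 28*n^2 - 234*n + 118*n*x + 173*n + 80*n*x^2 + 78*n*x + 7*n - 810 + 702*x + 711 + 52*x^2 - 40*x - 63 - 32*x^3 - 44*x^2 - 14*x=8*n^2 - 54*n - 32*x^3 + x^2*(80*n + 8) + x*(-32*n^2 + 196*n + 648) - 162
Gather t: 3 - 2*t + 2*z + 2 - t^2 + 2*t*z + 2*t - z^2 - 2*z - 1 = -t^2 + 2*t*z - z^2 + 4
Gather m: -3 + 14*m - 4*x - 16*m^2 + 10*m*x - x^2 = -16*m^2 + m*(10*x + 14) - x^2 - 4*x - 3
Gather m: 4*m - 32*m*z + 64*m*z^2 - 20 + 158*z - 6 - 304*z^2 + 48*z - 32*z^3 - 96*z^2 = m*(64*z^2 - 32*z + 4) - 32*z^3 - 400*z^2 + 206*z - 26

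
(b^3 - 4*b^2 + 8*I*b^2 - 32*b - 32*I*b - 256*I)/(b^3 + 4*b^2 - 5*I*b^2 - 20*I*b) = (b^2 + 8*b*(-1 + I) - 64*I)/(b*(b - 5*I))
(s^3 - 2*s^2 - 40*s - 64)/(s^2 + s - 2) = (s^2 - 4*s - 32)/(s - 1)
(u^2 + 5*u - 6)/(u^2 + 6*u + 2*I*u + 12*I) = (u - 1)/(u + 2*I)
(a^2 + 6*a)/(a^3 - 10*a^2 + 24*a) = (a + 6)/(a^2 - 10*a + 24)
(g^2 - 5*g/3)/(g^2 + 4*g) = (g - 5/3)/(g + 4)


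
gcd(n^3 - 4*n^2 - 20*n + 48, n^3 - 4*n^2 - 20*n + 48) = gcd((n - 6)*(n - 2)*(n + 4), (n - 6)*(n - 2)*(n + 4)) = n^3 - 4*n^2 - 20*n + 48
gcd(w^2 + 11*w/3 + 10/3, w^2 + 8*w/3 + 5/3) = w + 5/3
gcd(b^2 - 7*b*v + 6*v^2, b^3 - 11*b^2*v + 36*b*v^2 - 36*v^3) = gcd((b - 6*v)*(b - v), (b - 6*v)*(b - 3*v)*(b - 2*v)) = -b + 6*v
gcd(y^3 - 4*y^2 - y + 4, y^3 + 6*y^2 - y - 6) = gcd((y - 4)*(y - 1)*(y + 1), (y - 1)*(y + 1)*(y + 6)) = y^2 - 1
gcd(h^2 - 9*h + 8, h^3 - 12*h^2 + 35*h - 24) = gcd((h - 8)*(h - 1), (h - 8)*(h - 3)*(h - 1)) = h^2 - 9*h + 8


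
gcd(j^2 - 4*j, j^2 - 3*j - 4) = j - 4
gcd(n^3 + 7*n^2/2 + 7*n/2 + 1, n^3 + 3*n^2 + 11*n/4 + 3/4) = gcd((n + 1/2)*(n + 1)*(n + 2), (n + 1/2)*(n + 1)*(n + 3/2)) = n^2 + 3*n/2 + 1/2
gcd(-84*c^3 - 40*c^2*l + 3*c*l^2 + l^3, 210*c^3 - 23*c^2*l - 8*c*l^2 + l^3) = 6*c - l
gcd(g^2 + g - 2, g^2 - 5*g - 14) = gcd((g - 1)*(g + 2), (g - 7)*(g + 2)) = g + 2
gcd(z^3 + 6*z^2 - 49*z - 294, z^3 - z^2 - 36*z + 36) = z + 6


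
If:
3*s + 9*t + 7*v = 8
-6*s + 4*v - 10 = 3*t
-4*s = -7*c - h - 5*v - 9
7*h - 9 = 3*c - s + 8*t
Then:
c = 17*v/78 - 239/78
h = 301/130 - 569*v/390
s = 19*v/15 - 38/15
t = 26/15 - 6*v/5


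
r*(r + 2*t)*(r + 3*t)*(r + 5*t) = r^4 + 10*r^3*t + 31*r^2*t^2 + 30*r*t^3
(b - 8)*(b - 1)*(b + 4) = b^3 - 5*b^2 - 28*b + 32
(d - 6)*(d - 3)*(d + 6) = d^3 - 3*d^2 - 36*d + 108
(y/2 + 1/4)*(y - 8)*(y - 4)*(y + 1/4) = y^4/2 - 45*y^3/8 + 185*y^2/16 + 45*y/4 + 2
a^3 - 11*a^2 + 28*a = a*(a - 7)*(a - 4)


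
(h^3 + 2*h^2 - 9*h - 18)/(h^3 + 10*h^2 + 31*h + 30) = (h - 3)/(h + 5)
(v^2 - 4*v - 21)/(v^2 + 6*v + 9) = (v - 7)/(v + 3)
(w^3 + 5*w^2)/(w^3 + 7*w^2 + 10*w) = w/(w + 2)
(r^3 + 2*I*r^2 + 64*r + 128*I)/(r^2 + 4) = (r^2 + 64)/(r - 2*I)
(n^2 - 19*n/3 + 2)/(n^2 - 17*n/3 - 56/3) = (-3*n^2 + 19*n - 6)/(-3*n^2 + 17*n + 56)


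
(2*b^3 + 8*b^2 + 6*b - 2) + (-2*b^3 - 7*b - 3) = 8*b^2 - b - 5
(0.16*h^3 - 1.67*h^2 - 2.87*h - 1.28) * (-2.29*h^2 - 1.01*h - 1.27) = -0.3664*h^5 + 3.6627*h^4 + 8.0558*h^3 + 7.9508*h^2 + 4.9377*h + 1.6256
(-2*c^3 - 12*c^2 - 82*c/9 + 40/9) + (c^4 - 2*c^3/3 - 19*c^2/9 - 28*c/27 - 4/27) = c^4 - 8*c^3/3 - 127*c^2/9 - 274*c/27 + 116/27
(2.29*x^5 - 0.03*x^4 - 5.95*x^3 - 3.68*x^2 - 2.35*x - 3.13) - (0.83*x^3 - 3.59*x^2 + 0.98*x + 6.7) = 2.29*x^5 - 0.03*x^4 - 6.78*x^3 - 0.0900000000000003*x^2 - 3.33*x - 9.83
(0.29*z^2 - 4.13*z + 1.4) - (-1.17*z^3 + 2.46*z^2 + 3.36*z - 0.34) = 1.17*z^3 - 2.17*z^2 - 7.49*z + 1.74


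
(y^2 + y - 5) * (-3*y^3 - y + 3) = -3*y^5 - 3*y^4 + 14*y^3 + 2*y^2 + 8*y - 15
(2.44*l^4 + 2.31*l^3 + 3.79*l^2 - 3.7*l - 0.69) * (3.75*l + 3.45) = 9.15*l^5 + 17.0805*l^4 + 22.182*l^3 - 0.799499999999998*l^2 - 15.3525*l - 2.3805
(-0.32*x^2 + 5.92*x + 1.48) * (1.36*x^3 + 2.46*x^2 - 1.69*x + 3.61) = -0.4352*x^5 + 7.264*x^4 + 17.1168*x^3 - 7.5192*x^2 + 18.87*x + 5.3428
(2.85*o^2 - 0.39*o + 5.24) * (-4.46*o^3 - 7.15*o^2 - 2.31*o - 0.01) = -12.711*o^5 - 18.6381*o^4 - 27.1654*o^3 - 36.5936*o^2 - 12.1005*o - 0.0524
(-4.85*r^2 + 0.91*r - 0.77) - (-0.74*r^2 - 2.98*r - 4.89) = -4.11*r^2 + 3.89*r + 4.12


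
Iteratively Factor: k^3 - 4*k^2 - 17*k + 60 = (k - 5)*(k^2 + k - 12) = (k - 5)*(k + 4)*(k - 3)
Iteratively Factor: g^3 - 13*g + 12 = (g - 1)*(g^2 + g - 12) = (g - 3)*(g - 1)*(g + 4)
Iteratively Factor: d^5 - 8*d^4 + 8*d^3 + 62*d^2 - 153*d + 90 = (d - 2)*(d^4 - 6*d^3 - 4*d^2 + 54*d - 45) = (d - 2)*(d + 3)*(d^3 - 9*d^2 + 23*d - 15) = (d - 5)*(d - 2)*(d + 3)*(d^2 - 4*d + 3) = (d - 5)*(d - 2)*(d - 1)*(d + 3)*(d - 3)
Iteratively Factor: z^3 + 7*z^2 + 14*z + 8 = (z + 4)*(z^2 + 3*z + 2) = (z + 2)*(z + 4)*(z + 1)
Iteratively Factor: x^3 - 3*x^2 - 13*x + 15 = (x + 3)*(x^2 - 6*x + 5) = (x - 1)*(x + 3)*(x - 5)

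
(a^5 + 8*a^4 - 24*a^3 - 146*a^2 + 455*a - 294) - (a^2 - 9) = a^5 + 8*a^4 - 24*a^3 - 147*a^2 + 455*a - 285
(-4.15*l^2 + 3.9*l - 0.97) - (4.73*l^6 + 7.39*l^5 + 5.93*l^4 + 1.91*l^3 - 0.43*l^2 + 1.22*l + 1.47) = -4.73*l^6 - 7.39*l^5 - 5.93*l^4 - 1.91*l^3 - 3.72*l^2 + 2.68*l - 2.44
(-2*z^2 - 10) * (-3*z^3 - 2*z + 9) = 6*z^5 + 34*z^3 - 18*z^2 + 20*z - 90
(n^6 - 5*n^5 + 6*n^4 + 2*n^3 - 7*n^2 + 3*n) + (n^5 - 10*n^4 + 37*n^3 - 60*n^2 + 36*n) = n^6 - 4*n^5 - 4*n^4 + 39*n^3 - 67*n^2 + 39*n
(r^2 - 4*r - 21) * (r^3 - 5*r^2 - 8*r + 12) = r^5 - 9*r^4 - 9*r^3 + 149*r^2 + 120*r - 252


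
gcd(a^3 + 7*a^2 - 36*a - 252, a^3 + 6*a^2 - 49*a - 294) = a^2 + 13*a + 42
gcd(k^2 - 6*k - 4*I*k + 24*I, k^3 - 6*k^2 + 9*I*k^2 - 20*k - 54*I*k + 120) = k - 6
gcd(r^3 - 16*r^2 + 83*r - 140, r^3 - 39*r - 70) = r - 7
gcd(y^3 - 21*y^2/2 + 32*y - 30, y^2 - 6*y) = y - 6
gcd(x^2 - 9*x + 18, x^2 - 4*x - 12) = x - 6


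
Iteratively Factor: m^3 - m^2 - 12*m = (m - 4)*(m^2 + 3*m) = (m - 4)*(m + 3)*(m)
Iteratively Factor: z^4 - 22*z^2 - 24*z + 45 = (z + 3)*(z^3 - 3*z^2 - 13*z + 15) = (z - 5)*(z + 3)*(z^2 + 2*z - 3) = (z - 5)*(z + 3)^2*(z - 1)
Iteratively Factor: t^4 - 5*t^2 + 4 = (t - 1)*(t^3 + t^2 - 4*t - 4) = (t - 1)*(t + 1)*(t^2 - 4) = (t - 2)*(t - 1)*(t + 1)*(t + 2)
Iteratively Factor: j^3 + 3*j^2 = (j + 3)*(j^2) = j*(j + 3)*(j)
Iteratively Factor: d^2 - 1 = (d - 1)*(d + 1)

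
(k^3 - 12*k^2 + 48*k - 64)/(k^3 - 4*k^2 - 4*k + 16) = (k^2 - 8*k + 16)/(k^2 - 4)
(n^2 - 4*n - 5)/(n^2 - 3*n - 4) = (n - 5)/(n - 4)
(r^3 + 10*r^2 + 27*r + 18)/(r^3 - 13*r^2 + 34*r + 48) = (r^2 + 9*r + 18)/(r^2 - 14*r + 48)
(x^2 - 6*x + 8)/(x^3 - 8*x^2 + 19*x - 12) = (x - 2)/(x^2 - 4*x + 3)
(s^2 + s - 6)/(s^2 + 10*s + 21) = (s - 2)/(s + 7)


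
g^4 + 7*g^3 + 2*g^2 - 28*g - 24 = (g - 2)*(g + 1)*(g + 2)*(g + 6)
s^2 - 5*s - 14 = (s - 7)*(s + 2)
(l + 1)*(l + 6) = l^2 + 7*l + 6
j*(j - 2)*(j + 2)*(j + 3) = j^4 + 3*j^3 - 4*j^2 - 12*j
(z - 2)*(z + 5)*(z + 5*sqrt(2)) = z^3 + 3*z^2 + 5*sqrt(2)*z^2 - 10*z + 15*sqrt(2)*z - 50*sqrt(2)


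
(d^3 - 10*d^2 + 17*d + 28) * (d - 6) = d^4 - 16*d^3 + 77*d^2 - 74*d - 168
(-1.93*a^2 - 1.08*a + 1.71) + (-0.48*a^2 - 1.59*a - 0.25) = -2.41*a^2 - 2.67*a + 1.46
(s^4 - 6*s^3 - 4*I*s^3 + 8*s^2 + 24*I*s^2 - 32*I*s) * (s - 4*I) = s^5 - 6*s^4 - 8*I*s^4 - 8*s^3 + 48*I*s^3 + 96*s^2 - 64*I*s^2 - 128*s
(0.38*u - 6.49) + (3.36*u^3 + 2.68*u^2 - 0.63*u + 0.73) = 3.36*u^3 + 2.68*u^2 - 0.25*u - 5.76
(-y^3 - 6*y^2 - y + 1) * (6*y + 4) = -6*y^4 - 40*y^3 - 30*y^2 + 2*y + 4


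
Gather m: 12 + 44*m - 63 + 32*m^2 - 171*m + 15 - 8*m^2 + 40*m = 24*m^2 - 87*m - 36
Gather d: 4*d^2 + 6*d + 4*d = 4*d^2 + 10*d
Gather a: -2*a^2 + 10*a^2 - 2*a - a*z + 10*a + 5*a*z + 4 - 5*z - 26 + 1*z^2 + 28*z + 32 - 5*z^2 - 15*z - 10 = 8*a^2 + a*(4*z + 8) - 4*z^2 + 8*z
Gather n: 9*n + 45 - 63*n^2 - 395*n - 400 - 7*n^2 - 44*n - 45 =-70*n^2 - 430*n - 400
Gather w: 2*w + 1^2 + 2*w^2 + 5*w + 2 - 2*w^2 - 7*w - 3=0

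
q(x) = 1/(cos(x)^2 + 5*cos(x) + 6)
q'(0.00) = 0.00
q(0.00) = 0.08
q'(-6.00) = 0.01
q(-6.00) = 0.09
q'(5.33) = -0.06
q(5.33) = 0.11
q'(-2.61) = -0.28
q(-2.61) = 0.41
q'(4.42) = -0.20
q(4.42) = 0.22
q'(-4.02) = 0.28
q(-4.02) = 0.31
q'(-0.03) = -0.00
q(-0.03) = 0.08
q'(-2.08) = -0.24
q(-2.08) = 0.26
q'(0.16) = 0.01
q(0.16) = 0.08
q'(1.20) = 0.08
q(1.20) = 0.13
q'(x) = (2*sin(x)*cos(x) + 5*sin(x))/(cos(x)^2 + 5*cos(x) + 6)^2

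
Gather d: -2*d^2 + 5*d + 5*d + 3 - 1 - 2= -2*d^2 + 10*d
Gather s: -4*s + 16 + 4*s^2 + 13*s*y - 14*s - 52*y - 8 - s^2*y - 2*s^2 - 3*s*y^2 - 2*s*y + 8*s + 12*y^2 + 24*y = s^2*(2 - y) + s*(-3*y^2 + 11*y - 10) + 12*y^2 - 28*y + 8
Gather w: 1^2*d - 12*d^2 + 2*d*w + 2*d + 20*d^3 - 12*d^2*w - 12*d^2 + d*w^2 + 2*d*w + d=20*d^3 - 24*d^2 + d*w^2 + 4*d + w*(-12*d^2 + 4*d)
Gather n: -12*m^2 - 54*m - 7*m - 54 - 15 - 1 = -12*m^2 - 61*m - 70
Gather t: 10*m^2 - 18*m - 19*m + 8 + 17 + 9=10*m^2 - 37*m + 34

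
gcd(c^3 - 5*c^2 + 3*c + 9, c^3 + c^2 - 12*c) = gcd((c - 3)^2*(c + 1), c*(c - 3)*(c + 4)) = c - 3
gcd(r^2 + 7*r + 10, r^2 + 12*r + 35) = r + 5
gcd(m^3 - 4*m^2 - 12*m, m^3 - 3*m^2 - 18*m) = m^2 - 6*m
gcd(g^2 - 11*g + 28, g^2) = 1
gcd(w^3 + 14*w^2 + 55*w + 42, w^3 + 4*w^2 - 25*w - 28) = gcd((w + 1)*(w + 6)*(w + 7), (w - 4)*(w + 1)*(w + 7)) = w^2 + 8*w + 7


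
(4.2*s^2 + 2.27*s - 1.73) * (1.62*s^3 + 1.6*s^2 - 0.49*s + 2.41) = 6.804*s^5 + 10.3974*s^4 - 1.2286*s^3 + 6.2417*s^2 + 6.3184*s - 4.1693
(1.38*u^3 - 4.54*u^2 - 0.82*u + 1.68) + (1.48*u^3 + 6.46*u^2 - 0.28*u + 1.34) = 2.86*u^3 + 1.92*u^2 - 1.1*u + 3.02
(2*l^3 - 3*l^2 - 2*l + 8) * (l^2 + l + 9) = 2*l^5 - l^4 + 13*l^3 - 21*l^2 - 10*l + 72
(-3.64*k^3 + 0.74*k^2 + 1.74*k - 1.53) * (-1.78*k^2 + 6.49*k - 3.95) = 6.4792*k^5 - 24.9408*k^4 + 16.0834*k^3 + 11.093*k^2 - 16.8027*k + 6.0435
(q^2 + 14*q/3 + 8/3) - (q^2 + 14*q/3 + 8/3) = 0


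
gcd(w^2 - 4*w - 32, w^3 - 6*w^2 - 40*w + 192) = w - 8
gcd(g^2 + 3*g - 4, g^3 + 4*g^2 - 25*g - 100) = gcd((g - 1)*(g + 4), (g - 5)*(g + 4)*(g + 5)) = g + 4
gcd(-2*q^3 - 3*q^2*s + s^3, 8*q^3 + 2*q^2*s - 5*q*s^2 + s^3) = 2*q^2 + q*s - s^2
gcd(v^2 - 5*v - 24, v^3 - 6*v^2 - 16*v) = v - 8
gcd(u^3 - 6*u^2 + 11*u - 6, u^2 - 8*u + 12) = u - 2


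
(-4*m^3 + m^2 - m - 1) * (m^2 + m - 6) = -4*m^5 - 3*m^4 + 24*m^3 - 8*m^2 + 5*m + 6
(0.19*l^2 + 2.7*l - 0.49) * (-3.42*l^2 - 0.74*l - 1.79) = -0.6498*l^4 - 9.3746*l^3 - 0.6623*l^2 - 4.4704*l + 0.8771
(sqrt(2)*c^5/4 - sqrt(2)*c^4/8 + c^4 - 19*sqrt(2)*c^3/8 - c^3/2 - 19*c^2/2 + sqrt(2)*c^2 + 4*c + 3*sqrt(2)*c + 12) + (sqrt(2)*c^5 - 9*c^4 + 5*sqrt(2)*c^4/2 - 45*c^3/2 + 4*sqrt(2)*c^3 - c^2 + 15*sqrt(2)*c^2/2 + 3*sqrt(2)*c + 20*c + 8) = 5*sqrt(2)*c^5/4 - 8*c^4 + 19*sqrt(2)*c^4/8 - 23*c^3 + 13*sqrt(2)*c^3/8 - 21*c^2/2 + 17*sqrt(2)*c^2/2 + 6*sqrt(2)*c + 24*c + 20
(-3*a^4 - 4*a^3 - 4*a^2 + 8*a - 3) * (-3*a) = 9*a^5 + 12*a^4 + 12*a^3 - 24*a^2 + 9*a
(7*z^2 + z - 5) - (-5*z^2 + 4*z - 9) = 12*z^2 - 3*z + 4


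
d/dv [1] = 0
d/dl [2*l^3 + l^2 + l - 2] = 6*l^2 + 2*l + 1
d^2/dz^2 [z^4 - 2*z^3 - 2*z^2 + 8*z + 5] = 12*z^2 - 12*z - 4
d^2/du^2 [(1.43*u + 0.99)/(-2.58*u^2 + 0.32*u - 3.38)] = (-(1.43*u + 0.99)*(5.16*u - 0.32)*(10.32*u - 0.64) + (22.1364*u + 4.1932)*(2.58*u^2 - 0.32*u + 3.38))/(2.58*u^2 - 0.32*u + 3.38)^3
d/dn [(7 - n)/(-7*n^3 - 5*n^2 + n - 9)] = (7*n^3 + 5*n^2 - n - (n - 7)*(21*n^2 + 10*n - 1) + 9)/(7*n^3 + 5*n^2 - n + 9)^2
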